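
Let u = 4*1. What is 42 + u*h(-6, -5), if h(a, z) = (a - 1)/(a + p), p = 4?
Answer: 56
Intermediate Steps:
h(a, z) = (-1 + a)/(4 + a) (h(a, z) = (a - 1)/(a + 4) = (-1 + a)/(4 + a))
u = 4
42 + u*h(-6, -5) = 42 + 4*((-1 - 6)/(4 - 6)) = 42 + 4*(-7/(-2)) = 42 + 4*(-½*(-7)) = 42 + 4*(7/2) = 42 + 14 = 56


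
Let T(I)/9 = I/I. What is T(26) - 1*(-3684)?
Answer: 3693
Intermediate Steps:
T(I) = 9 (T(I) = 9*(I/I) = 9*1 = 9)
T(26) - 1*(-3684) = 9 - 1*(-3684) = 9 + 3684 = 3693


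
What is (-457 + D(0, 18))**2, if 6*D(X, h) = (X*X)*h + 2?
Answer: 1876900/9 ≈ 2.0854e+5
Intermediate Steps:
D(X, h) = 1/3 + h*X**2/6 (D(X, h) = ((X*X)*h + 2)/6 = (X**2*h + 2)/6 = (h*X**2 + 2)/6 = (2 + h*X**2)/6 = 1/3 + h*X**2/6)
(-457 + D(0, 18))**2 = (-457 + (1/3 + (1/6)*18*0**2))**2 = (-457 + (1/3 + (1/6)*18*0))**2 = (-457 + (1/3 + 0))**2 = (-457 + 1/3)**2 = (-1370/3)**2 = 1876900/9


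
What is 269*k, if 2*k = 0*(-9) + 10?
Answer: 1345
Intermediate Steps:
k = 5 (k = (0*(-9) + 10)/2 = (0 + 10)/2 = (½)*10 = 5)
269*k = 269*5 = 1345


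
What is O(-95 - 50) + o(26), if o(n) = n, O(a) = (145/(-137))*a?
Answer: 24587/137 ≈ 179.47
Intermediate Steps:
O(a) = -145*a/137 (O(a) = (145*(-1/137))*a = -145*a/137)
O(-95 - 50) + o(26) = -145*(-95 - 50)/137 + 26 = -145/137*(-145) + 26 = 21025/137 + 26 = 24587/137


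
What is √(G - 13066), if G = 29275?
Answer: 3*√1801 ≈ 127.31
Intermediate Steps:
√(G - 13066) = √(29275 - 13066) = √16209 = 3*√1801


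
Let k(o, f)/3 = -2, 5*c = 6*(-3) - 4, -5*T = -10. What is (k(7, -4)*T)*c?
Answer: 264/5 ≈ 52.800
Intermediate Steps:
T = 2 (T = -⅕*(-10) = 2)
c = -22/5 (c = (6*(-3) - 4)/5 = (-18 - 4)/5 = (⅕)*(-22) = -22/5 ≈ -4.4000)
k(o, f) = -6 (k(o, f) = 3*(-2) = -6)
(k(7, -4)*T)*c = -6*2*(-22/5) = -12*(-22/5) = 264/5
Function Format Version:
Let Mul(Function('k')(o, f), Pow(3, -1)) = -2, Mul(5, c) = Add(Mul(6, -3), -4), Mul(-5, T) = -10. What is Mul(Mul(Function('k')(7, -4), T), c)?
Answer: Rational(264, 5) ≈ 52.800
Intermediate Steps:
T = 2 (T = Mul(Rational(-1, 5), -10) = 2)
c = Rational(-22, 5) (c = Mul(Rational(1, 5), Add(Mul(6, -3), -4)) = Mul(Rational(1, 5), Add(-18, -4)) = Mul(Rational(1, 5), -22) = Rational(-22, 5) ≈ -4.4000)
Function('k')(o, f) = -6 (Function('k')(o, f) = Mul(3, -2) = -6)
Mul(Mul(Function('k')(7, -4), T), c) = Mul(Mul(-6, 2), Rational(-22, 5)) = Mul(-12, Rational(-22, 5)) = Rational(264, 5)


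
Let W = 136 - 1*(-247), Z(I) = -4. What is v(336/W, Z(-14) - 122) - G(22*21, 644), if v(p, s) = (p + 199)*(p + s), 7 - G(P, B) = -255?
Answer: -3707005384/146689 ≈ -25271.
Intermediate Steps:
G(P, B) = 262 (G(P, B) = 7 - 1*(-255) = 7 + 255 = 262)
W = 383 (W = 136 + 247 = 383)
v(p, s) = (199 + p)*(p + s)
v(336/W, Z(-14) - 122) - G(22*21, 644) = ((336/383)**2 + 199*(336/383) + 199*(-4 - 122) + (336/383)*(-4 - 122)) - 1*262 = ((336*(1/383))**2 + 199*(336*(1/383)) + 199*(-126) + (336*(1/383))*(-126)) - 262 = ((336/383)**2 + 199*(336/383) - 25074 + (336/383)*(-126)) - 262 = (112896/146689 + 66864/383 - 25074 - 42336/383) - 262 = -3668572866/146689 - 262 = -3707005384/146689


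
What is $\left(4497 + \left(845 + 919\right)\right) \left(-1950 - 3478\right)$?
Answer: $-33984708$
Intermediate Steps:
$\left(4497 + \left(845 + 919\right)\right) \left(-1950 - 3478\right) = \left(4497 + 1764\right) \left(-5428\right) = 6261 \left(-5428\right) = -33984708$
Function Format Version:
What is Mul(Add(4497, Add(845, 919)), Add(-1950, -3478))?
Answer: -33984708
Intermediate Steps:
Mul(Add(4497, Add(845, 919)), Add(-1950, -3478)) = Mul(Add(4497, 1764), -5428) = Mul(6261, -5428) = -33984708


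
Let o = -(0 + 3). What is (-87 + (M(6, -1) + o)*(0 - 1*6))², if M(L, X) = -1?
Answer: 3969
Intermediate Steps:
o = -3 (o = -1*3 = -3)
(-87 + (M(6, -1) + o)*(0 - 1*6))² = (-87 + (-1 - 3)*(0 - 1*6))² = (-87 - 4*(0 - 6))² = (-87 - 4*(-6))² = (-87 + 24)² = (-63)² = 3969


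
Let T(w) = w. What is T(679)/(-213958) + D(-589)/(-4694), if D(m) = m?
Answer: 30708509/251079713 ≈ 0.12231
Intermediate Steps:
T(679)/(-213958) + D(-589)/(-4694) = 679/(-213958) - 589/(-4694) = 679*(-1/213958) - 589*(-1/4694) = -679/213958 + 589/4694 = 30708509/251079713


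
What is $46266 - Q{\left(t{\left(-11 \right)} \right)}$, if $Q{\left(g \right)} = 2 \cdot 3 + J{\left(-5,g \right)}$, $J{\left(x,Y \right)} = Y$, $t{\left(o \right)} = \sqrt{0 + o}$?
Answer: $46260 - i \sqrt{11} \approx 46260.0 - 3.3166 i$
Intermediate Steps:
$t{\left(o \right)} = \sqrt{o}$
$Q{\left(g \right)} = 6 + g$ ($Q{\left(g \right)} = 2 \cdot 3 + g = 6 + g$)
$46266 - Q{\left(t{\left(-11 \right)} \right)} = 46266 - \left(6 + \sqrt{-11}\right) = 46266 - \left(6 + i \sqrt{11}\right) = 46260 - i \sqrt{11}$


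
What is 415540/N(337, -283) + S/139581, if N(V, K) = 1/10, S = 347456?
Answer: 580015234856/139581 ≈ 4.1554e+6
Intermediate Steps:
N(V, K) = ⅒
415540/N(337, -283) + S/139581 = 415540/(⅒) + 347456/139581 = 415540*10 + 347456*(1/139581) = 4155400 + 347456/139581 = 580015234856/139581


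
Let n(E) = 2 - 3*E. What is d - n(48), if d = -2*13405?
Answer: -26668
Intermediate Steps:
d = -26810
d - n(48) = -26810 - (2 - 3*48) = -26810 - (2 - 144) = -26810 - 1*(-142) = -26810 + 142 = -26668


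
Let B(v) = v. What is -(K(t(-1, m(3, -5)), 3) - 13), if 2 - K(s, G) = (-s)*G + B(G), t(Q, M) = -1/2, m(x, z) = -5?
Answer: 31/2 ≈ 15.500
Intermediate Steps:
t(Q, M) = -½ (t(Q, M) = -1*½ = -½)
K(s, G) = 2 - G + G*s (K(s, G) = 2 - ((-s)*G + G) = 2 - (-G*s + G) = 2 - (G - G*s) = 2 + (-G + G*s) = 2 - G + G*s)
-(K(t(-1, m(3, -5)), 3) - 13) = -((2 - 1*3 + 3*(-½)) - 13) = -((2 - 3 - 3/2) - 13) = -(-5/2 - 13) = -1*(-31/2) = 31/2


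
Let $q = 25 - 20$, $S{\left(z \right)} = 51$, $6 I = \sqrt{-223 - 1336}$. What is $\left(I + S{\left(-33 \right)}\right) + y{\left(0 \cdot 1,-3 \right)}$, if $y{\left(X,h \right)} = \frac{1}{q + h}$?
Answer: $\frac{103}{2} + \frac{i \sqrt{1559}}{6} \approx 51.5 + 6.5807 i$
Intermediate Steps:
$I = \frac{i \sqrt{1559}}{6}$ ($I = \frac{\sqrt{-223 - 1336}}{6} = \frac{\sqrt{-1559}}{6} = \frac{i \sqrt{1559}}{6} \approx 6.5807 i$)
$q = 5$ ($q = 25 - 20 = 5$)
$y{\left(X,h \right)} = \frac{1}{5 + h}$
$\left(I + S{\left(-33 \right)}\right) + y{\left(0 \cdot 1,-3 \right)} = \left(\frac{i \sqrt{1559}}{6} + 51\right) + \frac{1}{5 - 3} = \left(51 + \frac{i \sqrt{1559}}{6}\right) + \frac{1}{2} = \frac{103}{2} + \frac{i \sqrt{1559}}{6}$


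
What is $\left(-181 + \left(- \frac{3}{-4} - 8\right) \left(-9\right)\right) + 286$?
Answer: $\frac{681}{4} \approx 170.25$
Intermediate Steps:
$\left(-181 + \left(- \frac{3}{-4} - 8\right) \left(-9\right)\right) + 286 = \left(-181 + \left(\left(-3\right) \left(- \frac{1}{4}\right) - 8\right) \left(-9\right)\right) + 286 = \left(-181 + \left(\frac{3}{4} - 8\right) \left(-9\right)\right) + 286 = \left(-181 - - \frac{261}{4}\right) + 286 = \left(-181 + \frac{261}{4}\right) + 286 = - \frac{463}{4} + 286 = \frac{681}{4}$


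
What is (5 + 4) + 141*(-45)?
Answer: -6336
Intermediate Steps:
(5 + 4) + 141*(-45) = 9 - 6345 = -6336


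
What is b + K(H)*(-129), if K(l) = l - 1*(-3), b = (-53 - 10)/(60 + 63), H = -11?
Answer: 42291/41 ≈ 1031.5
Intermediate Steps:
b = -21/41 (b = -63/123 = -63*1/123 = -21/41 ≈ -0.51220)
K(l) = 3 + l (K(l) = l + 3 = 3 + l)
b + K(H)*(-129) = -21/41 + (3 - 11)*(-129) = -21/41 - 8*(-129) = -21/41 + 1032 = 42291/41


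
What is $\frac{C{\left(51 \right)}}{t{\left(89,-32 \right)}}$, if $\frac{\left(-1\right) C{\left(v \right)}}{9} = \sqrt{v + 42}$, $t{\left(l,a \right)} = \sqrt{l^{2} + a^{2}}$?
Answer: $- \frac{9 \sqrt{831885}}{8945} \approx -0.91769$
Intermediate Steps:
$t{\left(l,a \right)} = \sqrt{a^{2} + l^{2}}$
$C{\left(v \right)} = - 9 \sqrt{42 + v}$ ($C{\left(v \right)} = - 9 \sqrt{v + 42} = - 9 \sqrt{42 + v}$)
$\frac{C{\left(51 \right)}}{t{\left(89,-32 \right)}} = \frac{\left(-9\right) \sqrt{42 + 51}}{\sqrt{\left(-32\right)^{2} + 89^{2}}} = \frac{\left(-9\right) \sqrt{93}}{\sqrt{1024 + 7921}} = \frac{\left(-9\right) \sqrt{93}}{\sqrt{8945}} = - 9 \sqrt{93} \frac{\sqrt{8945}}{8945} = - \frac{9 \sqrt{831885}}{8945}$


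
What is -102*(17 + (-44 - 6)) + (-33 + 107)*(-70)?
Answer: -1814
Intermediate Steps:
-102*(17 + (-44 - 6)) + (-33 + 107)*(-70) = -102*(17 - 50) + 74*(-70) = -102*(-33) - 5180 = 3366 - 5180 = -1814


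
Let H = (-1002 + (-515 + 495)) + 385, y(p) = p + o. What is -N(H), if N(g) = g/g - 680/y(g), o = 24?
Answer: -1293/613 ≈ -2.1093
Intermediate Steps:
y(p) = 24 + p (y(p) = p + 24 = 24 + p)
H = -637 (H = (-1002 - 20) + 385 = -1022 + 385 = -637)
N(g) = 1 - 680/(24 + g) (N(g) = g/g - 680/(24 + g) = 1 - 680/(24 + g))
-N(H) = -(-656 - 637)/(24 - 637) = -(-1293)/(-613) = -(-1)*(-1293)/613 = -1*1293/613 = -1293/613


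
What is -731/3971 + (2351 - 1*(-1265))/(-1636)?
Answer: -3888763/1624139 ≈ -2.3944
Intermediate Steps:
-731/3971 + (2351 - 1*(-1265))/(-1636) = -731*1/3971 + (2351 + 1265)*(-1/1636) = -731/3971 + 3616*(-1/1636) = -731/3971 - 904/409 = -3888763/1624139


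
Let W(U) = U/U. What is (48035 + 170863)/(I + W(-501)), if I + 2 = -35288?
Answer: -24322/3921 ≈ -6.2030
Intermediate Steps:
I = -35290 (I = -2 - 35288 = -35290)
W(U) = 1
(48035 + 170863)/(I + W(-501)) = (48035 + 170863)/(-35290 + 1) = 218898/(-35289) = 218898*(-1/35289) = -24322/3921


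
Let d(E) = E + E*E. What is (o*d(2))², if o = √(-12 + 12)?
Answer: 0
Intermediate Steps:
d(E) = E + E²
o = 0 (o = √0 = 0)
(o*d(2))² = (0*(2*(1 + 2)))² = (0*(2*3))² = (0*6)² = 0² = 0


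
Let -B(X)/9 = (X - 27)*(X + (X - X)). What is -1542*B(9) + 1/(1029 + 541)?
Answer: -3529730519/1570 ≈ -2.2482e+6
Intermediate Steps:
B(X) = -9*X*(-27 + X) (B(X) = -9*(X - 27)*(X + (X - X)) = -9*(-27 + X)*(X + 0) = -9*(-27 + X)*X = -9*X*(-27 + X))
-1542*B(9) + 1/(1029 + 541) = -13878*9*(27 - 1*9) + 1/(1029 + 541) = -13878*9*(27 - 9) + 1/1570 = -13878*9*18 + 1/1570 = -1542*1458 + 1/1570 = -2248236 + 1/1570 = -3529730519/1570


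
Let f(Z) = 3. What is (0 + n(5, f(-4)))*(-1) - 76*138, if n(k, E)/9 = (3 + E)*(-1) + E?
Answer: -10461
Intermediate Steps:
n(k, E) = -27 (n(k, E) = 9*((3 + E)*(-1) + E) = 9*((-3 - E) + E) = 9*(-3) = -27)
(0 + n(5, f(-4)))*(-1) - 76*138 = (0 - 27)*(-1) - 76*138 = -27*(-1) - 10488 = 27 - 10488 = -10461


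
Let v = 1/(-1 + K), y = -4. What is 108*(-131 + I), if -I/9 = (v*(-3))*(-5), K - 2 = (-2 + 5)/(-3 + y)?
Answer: -39663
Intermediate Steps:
K = 11/7 (K = 2 + (-2 + 5)/(-3 - 4) = 2 + 3/(-7) = 2 + 3*(-⅐) = 2 - 3/7 = 11/7 ≈ 1.5714)
v = 7/4 (v = 1/(-1 + 11/7) = 1/(4/7) = 7/4 ≈ 1.7500)
I = -945/4 (I = -9*(7/4)*(-3)*(-5) = -(-189)*(-5)/4 = -9*105/4 = -945/4 ≈ -236.25)
108*(-131 + I) = 108*(-131 - 945/4) = 108*(-1469/4) = -39663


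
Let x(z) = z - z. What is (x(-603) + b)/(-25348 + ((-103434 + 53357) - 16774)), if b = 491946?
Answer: -163982/30733 ≈ -5.3357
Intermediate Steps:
x(z) = 0
(x(-603) + b)/(-25348 + ((-103434 + 53357) - 16774)) = (0 + 491946)/(-25348 + ((-103434 + 53357) - 16774)) = 491946/(-25348 + (-50077 - 16774)) = 491946/(-25348 - 66851) = 491946/(-92199) = 491946*(-1/92199) = -163982/30733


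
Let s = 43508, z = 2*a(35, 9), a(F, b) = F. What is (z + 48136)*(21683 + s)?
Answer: 3142597346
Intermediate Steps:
z = 70 (z = 2*35 = 70)
(z + 48136)*(21683 + s) = (70 + 48136)*(21683 + 43508) = 48206*65191 = 3142597346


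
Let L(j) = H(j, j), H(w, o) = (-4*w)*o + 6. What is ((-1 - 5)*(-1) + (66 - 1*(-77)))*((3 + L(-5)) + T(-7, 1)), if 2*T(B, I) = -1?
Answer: -27267/2 ≈ -13634.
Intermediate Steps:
T(B, I) = -½ (T(B, I) = (½)*(-1) = -½)
H(w, o) = 6 - 4*o*w (H(w, o) = -4*o*w + 6 = 6 - 4*o*w)
L(j) = 6 - 4*j² (L(j) = 6 - 4*j*j = 6 - 4*j²)
((-1 - 5)*(-1) + (66 - 1*(-77)))*((3 + L(-5)) + T(-7, 1)) = ((-1 - 5)*(-1) + (66 - 1*(-77)))*((3 + (6 - 4*(-5)²)) - ½) = (-6*(-1) + (66 + 77))*((3 + (6 - 4*25)) - ½) = (6 + 143)*((3 + (6 - 100)) - ½) = 149*((3 - 94) - ½) = 149*(-91 - ½) = 149*(-183/2) = -27267/2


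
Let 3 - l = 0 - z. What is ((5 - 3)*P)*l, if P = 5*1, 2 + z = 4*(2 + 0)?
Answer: 90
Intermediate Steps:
z = 6 (z = -2 + 4*(2 + 0) = -2 + 4*2 = -2 + 8 = 6)
l = 9 (l = 3 - (0 - 1*6) = 3 - (0 - 6) = 3 - 1*(-6) = 3 + 6 = 9)
P = 5
((5 - 3)*P)*l = ((5 - 3)*5)*9 = (2*5)*9 = 10*9 = 90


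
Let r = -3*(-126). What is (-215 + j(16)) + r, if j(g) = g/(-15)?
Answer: 2429/15 ≈ 161.93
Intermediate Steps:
r = 378
j(g) = -g/15 (j(g) = g*(-1/15) = -g/15)
(-215 + j(16)) + r = (-215 - 1/15*16) + 378 = (-215 - 16/15) + 378 = -3241/15 + 378 = 2429/15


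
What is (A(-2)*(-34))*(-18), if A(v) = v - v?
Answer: 0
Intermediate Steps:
A(v) = 0
(A(-2)*(-34))*(-18) = (0*(-34))*(-18) = 0*(-18) = 0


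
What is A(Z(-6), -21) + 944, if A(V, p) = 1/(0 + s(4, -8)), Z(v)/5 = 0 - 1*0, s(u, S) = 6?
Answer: 5665/6 ≈ 944.17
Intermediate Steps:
Z(v) = 0 (Z(v) = 5*(0 - 1*0) = 5*(0 + 0) = 5*0 = 0)
A(V, p) = 1/6 (A(V, p) = 1/(0 + 6) = 1/6)
A(Z(-6), -21) + 944 = 1/6 + 944 = 5665/6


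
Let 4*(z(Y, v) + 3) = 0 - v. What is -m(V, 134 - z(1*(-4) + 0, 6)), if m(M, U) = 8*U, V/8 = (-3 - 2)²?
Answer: -1108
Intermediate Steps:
z(Y, v) = -3 - v/4 (z(Y, v) = -3 + (0 - v)/4 = -3 + (-v)/4 = -3 - v/4)
V = 200 (V = 8*(-3 - 2)² = 8*(-5)² = 8*25 = 200)
-m(V, 134 - z(1*(-4) + 0, 6)) = -8*(134 - (-3 - ¼*6)) = -8*(134 - (-3 - 3/2)) = -8*(134 - 1*(-9/2)) = -8*(134 + 9/2) = -8*277/2 = -1*1108 = -1108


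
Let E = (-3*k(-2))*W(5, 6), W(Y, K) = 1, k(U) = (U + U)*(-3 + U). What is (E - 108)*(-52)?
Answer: 8736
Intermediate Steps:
k(U) = 2*U*(-3 + U) (k(U) = (2*U)*(-3 + U) = 2*U*(-3 + U))
E = -60 (E = -6*(-2)*(-3 - 2)*1 = -6*(-2)*(-5)*1 = -3*20*1 = -60*1 = -60)
(E - 108)*(-52) = (-60 - 108)*(-52) = -168*(-52) = 8736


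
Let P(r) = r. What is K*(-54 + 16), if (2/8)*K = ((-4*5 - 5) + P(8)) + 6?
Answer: 1672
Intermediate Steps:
K = -44 (K = 4*(((-4*5 - 5) + 8) + 6) = 4*(((-20 - 5) + 8) + 6) = 4*((-25 + 8) + 6) = 4*(-17 + 6) = 4*(-11) = -44)
K*(-54 + 16) = -44*(-54 + 16) = -44*(-38) = 1672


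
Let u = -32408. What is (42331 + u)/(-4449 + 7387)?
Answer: 9923/2938 ≈ 3.3775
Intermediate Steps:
(42331 + u)/(-4449 + 7387) = (42331 - 32408)/(-4449 + 7387) = 9923/2938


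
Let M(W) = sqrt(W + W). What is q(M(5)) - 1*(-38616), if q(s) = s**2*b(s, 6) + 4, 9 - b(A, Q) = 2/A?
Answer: 38710 - 2*sqrt(10) ≈ 38704.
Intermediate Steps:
b(A, Q) = 9 - 2/A
M(W) = sqrt(2)*sqrt(W) (M(W) = sqrt(2*W) = sqrt(2)*sqrt(W))
q(s) = 4 + s**2*(9 - 2/s) (q(s) = s**2*(9 - 2/s) + 4 = 4 + s**2*(9 - 2/s))
q(M(5)) - 1*(-38616) = (4 + (sqrt(2)*sqrt(5))*(-2 + 9*(sqrt(2)*sqrt(5)))) - 1*(-38616) = (4 + sqrt(10)*(-2 + 9*sqrt(10))) + 38616 = 38620 + sqrt(10)*(-2 + 9*sqrt(10))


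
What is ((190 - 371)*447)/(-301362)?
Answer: 26969/100454 ≈ 0.26847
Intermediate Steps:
((190 - 371)*447)/(-301362) = -181*447*(-1/301362) = -80907*(-1/301362) = 26969/100454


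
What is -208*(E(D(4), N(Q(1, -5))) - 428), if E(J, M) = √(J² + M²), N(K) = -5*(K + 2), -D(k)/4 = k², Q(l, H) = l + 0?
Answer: 89024 - 208*√4321 ≈ 75351.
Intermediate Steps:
Q(l, H) = l
D(k) = -4*k²
N(K) = -10 - 5*K (N(K) = -5*(2 + K) = -10 - 5*K)
-208*(E(D(4), N(Q(1, -5))) - 428) = -208*(√((-4*4²)² + (-10 - 5*1)²) - 428) = -208*(√((-4*16)² + (-10 - 5)²) - 428) = -208*(√((-64)² + (-15)²) - 428) = -208*(√(4096 + 225) - 428) = -208*(√4321 - 428) = -208*(-428 + √4321) = 89024 - 208*√4321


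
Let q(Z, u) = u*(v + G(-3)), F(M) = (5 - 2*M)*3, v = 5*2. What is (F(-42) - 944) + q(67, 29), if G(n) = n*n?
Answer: -126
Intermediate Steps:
G(n) = n²
v = 10
F(M) = 15 - 6*M
q(Z, u) = 19*u (q(Z, u) = u*(10 + (-3)²) = u*(10 + 9) = u*19 = 19*u)
(F(-42) - 944) + q(67, 29) = ((15 - 6*(-42)) - 944) + 19*29 = ((15 + 252) - 944) + 551 = (267 - 944) + 551 = -677 + 551 = -126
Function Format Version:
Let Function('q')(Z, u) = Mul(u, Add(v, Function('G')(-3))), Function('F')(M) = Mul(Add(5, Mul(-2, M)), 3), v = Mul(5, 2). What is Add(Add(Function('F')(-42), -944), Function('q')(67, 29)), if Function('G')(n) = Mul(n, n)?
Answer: -126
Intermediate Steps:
Function('G')(n) = Pow(n, 2)
v = 10
Function('F')(M) = Add(15, Mul(-6, M))
Function('q')(Z, u) = Mul(19, u) (Function('q')(Z, u) = Mul(u, Add(10, Pow(-3, 2))) = Mul(u, Add(10, 9)) = Mul(u, 19) = Mul(19, u))
Add(Add(Function('F')(-42), -944), Function('q')(67, 29)) = Add(Add(Add(15, Mul(-6, -42)), -944), Mul(19, 29)) = Add(Add(Add(15, 252), -944), 551) = Add(Add(267, -944), 551) = Add(-677, 551) = -126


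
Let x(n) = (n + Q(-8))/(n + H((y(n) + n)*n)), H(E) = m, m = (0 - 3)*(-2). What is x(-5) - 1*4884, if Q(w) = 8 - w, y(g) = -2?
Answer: -4873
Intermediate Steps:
m = 6 (m = -3*(-2) = 6)
H(E) = 6
x(n) = (16 + n)/(6 + n) (x(n) = (n + (8 - 1*(-8)))/(n + 6) = (n + (8 + 8))/(6 + n) = (n + 16)/(6 + n) = (16 + n)/(6 + n))
x(-5) - 1*4884 = (16 - 5)/(6 - 5) - 1*4884 = 11/1 - 4884 = 1*11 - 4884 = 11 - 4884 = -4873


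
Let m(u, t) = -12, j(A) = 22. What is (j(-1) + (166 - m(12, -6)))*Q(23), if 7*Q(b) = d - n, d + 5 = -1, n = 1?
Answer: -200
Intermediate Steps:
d = -6 (d = -5 - 1 = -6)
Q(b) = -1 (Q(b) = (-6 - 1*1)/7 = (-6 - 1)/7 = (⅐)*(-7) = -1)
(j(-1) + (166 - m(12, -6)))*Q(23) = (22 + (166 - 1*(-12)))*(-1) = (22 + (166 + 12))*(-1) = (22 + 178)*(-1) = 200*(-1) = -200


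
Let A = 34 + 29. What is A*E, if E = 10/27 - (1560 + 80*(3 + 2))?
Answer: -370370/3 ≈ -1.2346e+5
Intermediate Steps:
E = -52910/27 (E = 10*(1/27) - 40/(1/(39 + 2*5)) = 10/27 - 40/(1/(39 + 10)) = 10/27 - 40/(1/49) = 10/27 - 40/1/49 = 10/27 - 40*49 = 10/27 - 1960 = -52910/27 ≈ -1959.6)
A = 63
A*E = 63*(-52910/27) = -370370/3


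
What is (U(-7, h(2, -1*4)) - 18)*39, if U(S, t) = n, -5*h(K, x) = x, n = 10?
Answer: -312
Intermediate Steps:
h(K, x) = -x/5
U(S, t) = 10
(U(-7, h(2, -1*4)) - 18)*39 = (10 - 18)*39 = -8*39 = -312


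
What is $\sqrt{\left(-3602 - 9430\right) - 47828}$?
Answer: $2 i \sqrt{15215} \approx 246.7 i$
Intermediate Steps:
$\sqrt{\left(-3602 - 9430\right) - 47828} = \sqrt{-13032 - 47828} = \sqrt{-60860} = 2 i \sqrt{15215}$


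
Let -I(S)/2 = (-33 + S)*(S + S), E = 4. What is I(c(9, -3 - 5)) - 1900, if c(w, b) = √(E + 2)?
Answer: -1924 + 132*√6 ≈ -1600.7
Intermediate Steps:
c(w, b) = √6 (c(w, b) = √(4 + 2) = √6)
I(S) = -4*S*(-33 + S) (I(S) = -2*(-33 + S)*(S + S) = -2*(-33 + S)*2*S = -4*S*(-33 + S))
I(c(9, -3 - 5)) - 1900 = 4*√6*(33 - √6) - 1900 = -1900 + 4*√6*(33 - √6)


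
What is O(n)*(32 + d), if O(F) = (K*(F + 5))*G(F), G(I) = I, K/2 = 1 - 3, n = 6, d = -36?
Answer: 1056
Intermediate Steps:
K = -4 (K = 2*(1 - 3) = 2*(-2) = -4)
O(F) = F*(-20 - 4*F) (O(F) = (-4*(F + 5))*F = (-4*(5 + F))*F = (-20 - 4*F)*F = F*(-20 - 4*F))
O(n)*(32 + d) = (-4*6*(5 + 6))*(32 - 36) = -4*6*11*(-4) = -264*(-4) = 1056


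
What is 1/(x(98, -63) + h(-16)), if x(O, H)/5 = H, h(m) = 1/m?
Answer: -16/5041 ≈ -0.0031740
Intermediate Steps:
x(O, H) = 5*H
1/(x(98, -63) + h(-16)) = 1/(5*(-63) + 1/(-16)) = 1/(-315 - 1/16) = 1/(-5041/16) = -16/5041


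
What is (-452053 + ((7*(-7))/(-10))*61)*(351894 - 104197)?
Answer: -1118981353077/10 ≈ -1.1190e+11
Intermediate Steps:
(-452053 + ((7*(-7))/(-10))*61)*(351894 - 104197) = (-452053 - 49*(-⅒)*61)*247697 = (-452053 + (49/10)*61)*247697 = (-452053 + 2989/10)*247697 = -4517541/10*247697 = -1118981353077/10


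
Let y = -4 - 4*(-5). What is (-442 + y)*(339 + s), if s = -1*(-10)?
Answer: -148674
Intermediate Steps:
s = 10
y = 16 (y = -4 + 20 = 16)
(-442 + y)*(339 + s) = (-442 + 16)*(339 + 10) = -426*349 = -148674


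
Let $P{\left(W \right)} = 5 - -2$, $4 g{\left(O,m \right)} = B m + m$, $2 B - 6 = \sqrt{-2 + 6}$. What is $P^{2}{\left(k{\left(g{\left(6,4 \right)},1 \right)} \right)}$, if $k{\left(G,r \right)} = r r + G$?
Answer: $49$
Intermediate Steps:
$B = 4$ ($B = 3 + \frac{\sqrt{-2 + 6}}{2} = 3 + \frac{\sqrt{4}}{2} = 3 + \frac{1}{2} \cdot 2 = 3 + 1 = 4$)
$g{\left(O,m \right)} = \frac{5 m}{4}$ ($g{\left(O,m \right)} = \frac{4 m + m}{4} = \frac{5 m}{4}$)
$k{\left(G,r \right)} = G + r^{2}$ ($k{\left(G,r \right)} = r^{2} + G = G + r^{2}$)
$P{\left(W \right)} = 7$ ($P{\left(W \right)} = 5 + 2 = 7$)
$P^{2}{\left(k{\left(g{\left(6,4 \right)},1 \right)} \right)} = 7^{2} = 49$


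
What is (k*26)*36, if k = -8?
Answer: -7488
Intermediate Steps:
(k*26)*36 = -8*26*36 = -208*36 = -7488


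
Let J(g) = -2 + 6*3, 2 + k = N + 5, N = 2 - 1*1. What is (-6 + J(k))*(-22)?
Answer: -220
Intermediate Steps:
N = 1 (N = 2 - 1 = 1)
k = 4 (k = -2 + (1 + 5) = -2 + 6 = 4)
J(g) = 16 (J(g) = -2 + 18 = 16)
(-6 + J(k))*(-22) = (-6 + 16)*(-22) = 10*(-22) = -220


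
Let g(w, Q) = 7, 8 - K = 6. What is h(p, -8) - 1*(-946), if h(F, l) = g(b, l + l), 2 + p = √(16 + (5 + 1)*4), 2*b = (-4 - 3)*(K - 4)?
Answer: 953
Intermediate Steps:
K = 2 (K = 8 - 1*6 = 8 - 6 = 2)
b = 7 (b = ((-4 - 3)*(2 - 4))/2 = (-7*(-2))/2 = (½)*14 = 7)
p = -2 + 2*√10 (p = -2 + √(16 + (5 + 1)*4) = -2 + √(16 + 6*4) = -2 + √(16 + 24) = -2 + √40 = -2 + 2*√10 ≈ 4.3246)
h(F, l) = 7
h(p, -8) - 1*(-946) = 7 - 1*(-946) = 7 + 946 = 953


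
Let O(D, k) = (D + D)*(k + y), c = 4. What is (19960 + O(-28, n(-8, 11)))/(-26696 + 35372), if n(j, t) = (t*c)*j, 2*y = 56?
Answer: 9526/2169 ≈ 4.3919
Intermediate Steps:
y = 28 (y = (1/2)*56 = 28)
n(j, t) = 4*j*t (n(j, t) = (t*4)*j = (4*t)*j = 4*j*t)
O(D, k) = 2*D*(28 + k) (O(D, k) = (D + D)*(k + 28) = (2*D)*(28 + k) = 2*D*(28 + k))
(19960 + O(-28, n(-8, 11)))/(-26696 + 35372) = (19960 + 2*(-28)*(28 + 4*(-8)*11))/(-26696 + 35372) = (19960 + 2*(-28)*(28 - 352))/8676 = (19960 + 2*(-28)*(-324))*(1/8676) = (19960 + 18144)*(1/8676) = 38104*(1/8676) = 9526/2169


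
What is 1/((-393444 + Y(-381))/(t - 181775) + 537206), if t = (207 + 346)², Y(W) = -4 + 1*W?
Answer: 124034/66631415175 ≈ 1.8615e-6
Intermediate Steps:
Y(W) = -4 + W
t = 305809 (t = 553² = 305809)
1/((-393444 + Y(-381))/(t - 181775) + 537206) = 1/((-393444 + (-4 - 381))/(305809 - 181775) + 537206) = 1/((-393444 - 385)/124034 + 537206) = 1/(-393829*1/124034 + 537206) = 1/(-393829/124034 + 537206) = 1/(66631415175/124034) = 124034/66631415175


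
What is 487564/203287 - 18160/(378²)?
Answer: 2356192952/1037373561 ≈ 2.2713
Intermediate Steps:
487564/203287 - 18160/(378²) = 487564*(1/203287) - 18160/142884 = 69652/29041 - 18160*1/142884 = 69652/29041 - 4540/35721 = 2356192952/1037373561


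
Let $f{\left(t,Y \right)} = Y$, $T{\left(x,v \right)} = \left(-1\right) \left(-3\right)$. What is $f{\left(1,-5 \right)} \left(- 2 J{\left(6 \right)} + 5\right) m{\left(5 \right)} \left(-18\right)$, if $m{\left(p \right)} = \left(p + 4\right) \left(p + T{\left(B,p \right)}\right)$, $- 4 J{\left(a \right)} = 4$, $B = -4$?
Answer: $45360$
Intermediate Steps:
$J{\left(a \right)} = -1$ ($J{\left(a \right)} = \left(- \frac{1}{4}\right) 4 = -1$)
$T{\left(x,v \right)} = 3$
$m{\left(p \right)} = \left(3 + p\right) \left(4 + p\right)$ ($m{\left(p \right)} = \left(p + 4\right) \left(p + 3\right) = \left(4 + p\right) \left(3 + p\right) = \left(3 + p\right) \left(4 + p\right)$)
$f{\left(1,-5 \right)} \left(- 2 J{\left(6 \right)} + 5\right) m{\left(5 \right)} \left(-18\right) = - 5 \left(\left(-2\right) \left(-1\right) + 5\right) \left(12 + 5^{2} + 7 \cdot 5\right) \left(-18\right) = - 5 \left(2 + 5\right) \left(12 + 25 + 35\right) \left(-18\right) = \left(-5\right) 7 \cdot 72 \left(-18\right) = \left(-35\right) \left(-1296\right) = 45360$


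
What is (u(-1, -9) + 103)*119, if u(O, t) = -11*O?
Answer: 13566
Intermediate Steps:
(u(-1, -9) + 103)*119 = (-11*(-1) + 103)*119 = (11 + 103)*119 = 114*119 = 13566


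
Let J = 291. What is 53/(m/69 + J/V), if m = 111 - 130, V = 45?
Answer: 6095/712 ≈ 8.5604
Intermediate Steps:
m = -19
53/(m/69 + J/V) = 53/(-19/69 + 291/45) = 53/(-19*1/69 + 291*(1/45)) = 53/(-19/69 + 97/15) = 53/(712/115) = 53*(115/712) = 6095/712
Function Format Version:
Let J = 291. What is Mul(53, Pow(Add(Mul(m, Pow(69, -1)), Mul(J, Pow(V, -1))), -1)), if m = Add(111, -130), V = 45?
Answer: Rational(6095, 712) ≈ 8.5604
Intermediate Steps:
m = -19
Mul(53, Pow(Add(Mul(m, Pow(69, -1)), Mul(J, Pow(V, -1))), -1)) = Mul(53, Pow(Add(Mul(-19, Pow(69, -1)), Mul(291, Pow(45, -1))), -1)) = Mul(53, Pow(Add(Mul(-19, Rational(1, 69)), Mul(291, Rational(1, 45))), -1)) = Mul(53, Pow(Add(Rational(-19, 69), Rational(97, 15)), -1)) = Mul(53, Pow(Rational(712, 115), -1)) = Mul(53, Rational(115, 712)) = Rational(6095, 712)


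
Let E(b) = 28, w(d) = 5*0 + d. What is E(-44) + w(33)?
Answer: 61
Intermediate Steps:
w(d) = d (w(d) = 0 + d = d)
E(-44) + w(33) = 28 + 33 = 61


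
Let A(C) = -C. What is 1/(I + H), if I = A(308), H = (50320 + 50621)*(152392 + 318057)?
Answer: 1/47487592201 ≈ 2.1058e-11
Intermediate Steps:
H = 47487592509 (H = 100941*470449 = 47487592509)
I = -308 (I = -1*308 = -308)
1/(I + H) = 1/(-308 + 47487592509) = 1/47487592201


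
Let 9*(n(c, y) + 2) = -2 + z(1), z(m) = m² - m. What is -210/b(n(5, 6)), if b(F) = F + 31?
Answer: -270/37 ≈ -7.2973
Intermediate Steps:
n(c, y) = -20/9 (n(c, y) = -2 + (-2 + 1*(-1 + 1))/9 = -2 + (-2 + 1*0)/9 = -2 + (-2 + 0)/9 = -2 + (⅑)*(-2) = -2 - 2/9 = -20/9)
b(F) = 31 + F
-210/b(n(5, 6)) = -210/(31 - 20/9) = -210/259/9 = -210*9/259 = -270/37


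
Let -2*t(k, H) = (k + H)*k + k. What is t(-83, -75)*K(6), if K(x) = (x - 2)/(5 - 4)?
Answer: -26062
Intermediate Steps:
t(k, H) = -k/2 - k*(H + k)/2 (t(k, H) = -((k + H)*k + k)/2 = -((H + k)*k + k)/2 = -(k*(H + k) + k)/2 = -(k + k*(H + k))/2 = -k/2 - k*(H + k)/2)
K(x) = -2 + x (K(x) = (-2 + x)/1 = (-2 + x)*1 = -2 + x)
t(-83, -75)*K(6) = (-1/2*(-83)*(1 - 75 - 83))*(-2 + 6) = -1/2*(-83)*(-157)*4 = -13031/2*4 = -26062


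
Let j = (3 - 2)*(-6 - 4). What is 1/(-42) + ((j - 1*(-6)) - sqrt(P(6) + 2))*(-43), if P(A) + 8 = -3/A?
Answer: 7223/42 + 43*I*sqrt(26)/2 ≈ 171.98 + 109.63*I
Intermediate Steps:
j = -10 (j = 1*(-10) = -10)
P(A) = -8 - 3/A
1/(-42) + ((j - 1*(-6)) - sqrt(P(6) + 2))*(-43) = 1/(-42) + ((-10 - 1*(-6)) - sqrt((-8 - 3/6) + 2))*(-43) = -1/42 + ((-10 + 6) - sqrt((-8 - 3*1/6) + 2))*(-43) = -1/42 + (-4 - sqrt((-8 - 1/2) + 2))*(-43) = -1/42 + (-4 - sqrt(-17/2 + 2))*(-43) = -1/42 + (-4 - sqrt(-13/2))*(-43) = -1/42 + (-4 - I*sqrt(26)/2)*(-43) = -1/42 + (172 + 43*I*sqrt(26)/2) = 7223/42 + 43*I*sqrt(26)/2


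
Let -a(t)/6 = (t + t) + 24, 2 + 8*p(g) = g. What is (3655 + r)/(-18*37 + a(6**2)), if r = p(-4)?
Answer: -14617/4968 ≈ -2.9422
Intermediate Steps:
p(g) = -1/4 + g/8
r = -3/4 (r = -1/4 + (1/8)*(-4) = -1/4 - 1/2 = -3/4 ≈ -0.75000)
a(t) = -144 - 12*t (a(t) = -6*((t + t) + 24) = -6*(2*t + 24) = -6*(24 + 2*t) = -144 - 12*t)
(3655 + r)/(-18*37 + a(6**2)) = (3655 - 3/4)/(-18*37 + (-144 - 12*6**2)) = 14617/(4*(-666 + (-144 - 12*36))) = 14617/(4*(-666 + (-144 - 432))) = 14617/(4*(-666 - 576)) = (14617/4)/(-1242) = (14617/4)*(-1/1242) = -14617/4968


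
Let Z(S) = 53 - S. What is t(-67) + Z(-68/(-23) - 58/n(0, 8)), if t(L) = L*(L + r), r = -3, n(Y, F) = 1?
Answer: 110355/23 ≈ 4798.0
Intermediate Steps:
t(L) = L*(-3 + L) (t(L) = L*(L - 3) = L*(-3 + L))
t(-67) + Z(-68/(-23) - 58/n(0, 8)) = -67*(-3 - 67) + (53 - (-68/(-23) - 58/1)) = -67*(-70) + (53 - (-68*(-1/23) - 58*1)) = 4690 + (53 - (68/23 - 58)) = 4690 + (53 - 1*(-1266/23)) = 4690 + (53 + 1266/23) = 4690 + 2485/23 = 110355/23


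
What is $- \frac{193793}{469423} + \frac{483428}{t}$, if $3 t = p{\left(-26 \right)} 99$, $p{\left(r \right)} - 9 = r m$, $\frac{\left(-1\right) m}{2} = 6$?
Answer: $\frac{20443579345}{452054349} \approx 45.224$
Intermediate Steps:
$m = -12$ ($m = \left(-2\right) 6 = -12$)
$p{\left(r \right)} = 9 - 12 r$ ($p{\left(r \right)} = 9 + r \left(-12\right) = 9 - 12 r$)
$t = 10593$ ($t = \frac{\left(9 - -312\right) 99}{3} = \frac{\left(9 + 312\right) 99}{3} = \frac{321 \cdot 99}{3} = \frac{1}{3} \cdot 31779 = 10593$)
$- \frac{193793}{469423} + \frac{483428}{t} = - \frac{193793}{469423} + \frac{483428}{10593} = \left(-193793\right) \frac{1}{469423} + 483428 \cdot \frac{1}{10593} = - \frac{193793}{469423} + \frac{43948}{963} = \frac{20443579345}{452054349}$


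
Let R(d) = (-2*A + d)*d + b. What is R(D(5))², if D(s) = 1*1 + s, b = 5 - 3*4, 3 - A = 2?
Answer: 289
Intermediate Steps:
A = 1 (A = 3 - 1*2 = 3 - 2 = 1)
b = -7 (b = 5 - 12 = -7)
D(s) = 1 + s
R(d) = -7 + d*(-2 + d) (R(d) = (-2*1 + d)*d - 7 = (-2 + d)*d - 7 = d*(-2 + d) - 7 = -7 + d*(-2 + d))
R(D(5))² = (-7 + (1 + 5)² - 2*(1 + 5))² = (-7 + 6² - 2*6)² = (-7 + 36 - 12)² = 17² = 289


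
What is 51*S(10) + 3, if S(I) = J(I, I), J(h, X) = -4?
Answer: -201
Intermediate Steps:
S(I) = -4
51*S(10) + 3 = 51*(-4) + 3 = -204 + 3 = -201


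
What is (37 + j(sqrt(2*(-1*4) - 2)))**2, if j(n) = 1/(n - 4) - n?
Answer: (1959*I + 11234*sqrt(10))/(2*(3*I + 4*sqrt(10))) ≈ 1346.9 - 242.0*I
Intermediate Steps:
j(n) = 1/(-4 + n) - n
(37 + j(sqrt(2*(-1*4) - 2)))**2 = (37 + (1 - (sqrt(2*(-1*4) - 2))**2 + 4*sqrt(2*(-1*4) - 2))/(-4 + sqrt(2*(-1*4) - 2)))**2 = (37 + (1 - (sqrt(2*(-4) - 2))**2 + 4*sqrt(2*(-4) - 2))/(-4 + sqrt(2*(-4) - 2)))**2 = (37 + (1 - (sqrt(-8 - 2))**2 + 4*sqrt(-8 - 2))/(-4 + sqrt(-8 - 2)))**2 = (37 + (1 - (sqrt(-10))**2 + 4*sqrt(-10))/(-4 + sqrt(-10)))**2 = (37 + (1 - (I*sqrt(10))**2 + 4*(I*sqrt(10)))/(-4 + I*sqrt(10)))**2 = (37 + (1 - 1*(-10) + 4*I*sqrt(10))/(-4 + I*sqrt(10)))**2 = (37 + (1 + 10 + 4*I*sqrt(10))/(-4 + I*sqrt(10)))**2 = (37 + (11 + 4*I*sqrt(10))/(-4 + I*sqrt(10)))**2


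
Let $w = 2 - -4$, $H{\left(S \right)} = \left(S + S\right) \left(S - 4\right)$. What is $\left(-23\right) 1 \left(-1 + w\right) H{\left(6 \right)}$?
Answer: $-2760$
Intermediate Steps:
$H{\left(S \right)} = 2 S \left(-4 + S\right)$
$w = 6$ ($w = 2 + 4 = 6$)
$\left(-23\right) 1 \left(-1 + w\right) H{\left(6 \right)} = \left(-23\right) 1 \left(-1 + 6\right) 2 \cdot 6 \left(-4 + 6\right) = - 23 \cdot 5 \cdot 2 \cdot 6 \cdot 2 = - 23 \cdot 5 \cdot 24 = \left(-23\right) 120 = -2760$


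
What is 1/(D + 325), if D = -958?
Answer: -1/633 ≈ -0.0015798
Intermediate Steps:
1/(D + 325) = 1/(-958 + 325) = 1/(-633) = -1/633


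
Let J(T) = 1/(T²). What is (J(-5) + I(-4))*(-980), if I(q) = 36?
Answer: -176596/5 ≈ -35319.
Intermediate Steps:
J(T) = T⁻²
(J(-5) + I(-4))*(-980) = ((-5)⁻² + 36)*(-980) = (1/25 + 36)*(-980) = (901/25)*(-980) = -176596/5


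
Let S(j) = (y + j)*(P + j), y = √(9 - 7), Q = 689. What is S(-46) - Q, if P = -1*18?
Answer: 2255 - 64*√2 ≈ 2164.5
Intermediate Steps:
P = -18
y = √2 ≈ 1.4142
S(j) = (-18 + j)*(j + √2) (S(j) = (√2 + j)*(-18 + j) = (j + √2)*(-18 + j) = (-18 + j)*(j + √2))
S(-46) - Q = ((-46)² - 18*(-46) - 18*√2 - 46*√2) - 1*689 = (2116 + 828 - 18*√2 - 46*√2) - 689 = (2944 - 64*√2) - 689 = 2255 - 64*√2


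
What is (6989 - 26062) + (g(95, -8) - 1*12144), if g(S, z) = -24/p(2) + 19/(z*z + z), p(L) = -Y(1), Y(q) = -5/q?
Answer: -8742009/280 ≈ -31221.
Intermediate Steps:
p(L) = 5 (p(L) = -(-5)/1 = -(-5) = -1*(-5) = 5)
g(S, z) = -24/5 + 19/(z + z²) (g(S, z) = -24/5 + 19/(z*z + z) = -24*⅕ + 19/(z² + z) = -24/5 + 19/(z + z²))
(6989 - 26062) + (g(95, -8) - 1*12144) = (6989 - 26062) + ((⅕)*(95 - 24*(-8) - 24*(-8)²)/(-8*(1 - 8)) - 1*12144) = -19073 + ((⅕)*(-⅛)*(95 + 192 - 24*64)/(-7) - 12144) = -19073 + ((⅕)*(-⅛)*(-⅐)*(95 + 192 - 1536) - 12144) = -19073 + ((⅕)*(-⅛)*(-⅐)*(-1249) - 12144) = -19073 + (-1249/280 - 12144) = -19073 - 3401569/280 = -8742009/280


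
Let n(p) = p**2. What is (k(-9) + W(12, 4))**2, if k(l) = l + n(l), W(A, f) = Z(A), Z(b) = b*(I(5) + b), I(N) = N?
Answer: 76176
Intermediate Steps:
Z(b) = b*(5 + b)
W(A, f) = A*(5 + A)
k(l) = l + l**2
(k(-9) + W(12, 4))**2 = (-9*(1 - 9) + 12*(5 + 12))**2 = (-9*(-8) + 12*17)**2 = (72 + 204)**2 = 276**2 = 76176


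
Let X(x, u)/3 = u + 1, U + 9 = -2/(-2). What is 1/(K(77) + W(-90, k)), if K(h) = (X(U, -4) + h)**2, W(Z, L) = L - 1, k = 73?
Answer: 1/4696 ≈ 0.00021295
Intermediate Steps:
U = -8 (U = -9 - 2/(-2) = -9 - 2*(-1/2) = -9 + 1 = -8)
X(x, u) = 3 + 3*u (X(x, u) = 3*(u + 1) = 3*(1 + u) = 3 + 3*u)
W(Z, L) = -1 + L
K(h) = (-9 + h)**2 (K(h) = ((3 + 3*(-4)) + h)**2 = ((3 - 12) + h)**2 = (-9 + h)**2)
1/(K(77) + W(-90, k)) = 1/((-9 + 77)**2 + (-1 + 73)) = 1/(68**2 + 72) = 1/(4624 + 72) = 1/4696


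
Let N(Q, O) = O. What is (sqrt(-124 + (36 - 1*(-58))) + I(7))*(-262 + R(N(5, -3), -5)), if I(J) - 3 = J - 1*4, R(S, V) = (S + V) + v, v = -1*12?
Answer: -1692 - 282*I*sqrt(30) ≈ -1692.0 - 1544.6*I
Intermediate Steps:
v = -12
R(S, V) = -12 + S + V (R(S, V) = (S + V) - 12 = -12 + S + V)
I(J) = -1 + J (I(J) = 3 + (J - 1*4) = 3 + (J - 4) = 3 + (-4 + J) = -1 + J)
(sqrt(-124 + (36 - 1*(-58))) + I(7))*(-262 + R(N(5, -3), -5)) = (sqrt(-124 + (36 - 1*(-58))) + (-1 + 7))*(-262 + (-12 - 3 - 5)) = (sqrt(-124 + (36 + 58)) + 6)*(-262 - 20) = (sqrt(-124 + 94) + 6)*(-282) = (sqrt(-30) + 6)*(-282) = (I*sqrt(30) + 6)*(-282) = (6 + I*sqrt(30))*(-282) = -1692 - 282*I*sqrt(30)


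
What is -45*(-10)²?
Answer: -4500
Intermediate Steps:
-45*(-10)² = -45*100 = -4500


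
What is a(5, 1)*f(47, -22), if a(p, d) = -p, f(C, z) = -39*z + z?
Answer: -4180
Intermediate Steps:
f(C, z) = -38*z
a(5, 1)*f(47, -22) = (-1*5)*(-38*(-22)) = -5*836 = -4180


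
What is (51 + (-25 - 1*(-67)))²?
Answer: 8649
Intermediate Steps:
(51 + (-25 - 1*(-67)))² = (51 + (-25 + 67))² = (51 + 42)² = 93² = 8649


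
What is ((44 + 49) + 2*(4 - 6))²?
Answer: 7921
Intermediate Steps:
((44 + 49) + 2*(4 - 6))² = (93 + 2*(-2))² = (93 - 4)² = 89² = 7921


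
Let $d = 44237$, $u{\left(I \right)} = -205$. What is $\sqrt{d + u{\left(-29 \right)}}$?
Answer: $32 \sqrt{43} \approx 209.84$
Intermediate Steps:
$\sqrt{d + u{\left(-29 \right)}} = \sqrt{44237 - 205} = \sqrt{44032} = 32 \sqrt{43}$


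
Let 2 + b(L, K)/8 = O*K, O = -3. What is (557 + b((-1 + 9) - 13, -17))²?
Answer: 900601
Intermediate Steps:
b(L, K) = -16 - 24*K (b(L, K) = -16 + 8*(-3*K) = -16 - 24*K)
(557 + b((-1 + 9) - 13, -17))² = (557 + (-16 - 24*(-17)))² = (557 + (-16 + 408))² = (557 + 392)² = 949² = 900601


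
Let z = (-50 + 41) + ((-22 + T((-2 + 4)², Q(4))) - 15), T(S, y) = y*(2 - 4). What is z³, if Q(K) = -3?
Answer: -64000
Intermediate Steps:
T(S, y) = -2*y (T(S, y) = y*(-2) = -2*y)
z = -40 (z = (-50 + 41) + ((-22 - 2*(-3)) - 15) = -9 + ((-22 + 6) - 15) = -9 + (-16 - 15) = -9 - 31 = -40)
z³ = (-40)³ = -64000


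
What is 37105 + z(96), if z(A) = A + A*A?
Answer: 46417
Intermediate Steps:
z(A) = A + A²
37105 + z(96) = 37105 + 96*(1 + 96) = 37105 + 96*97 = 37105 + 9312 = 46417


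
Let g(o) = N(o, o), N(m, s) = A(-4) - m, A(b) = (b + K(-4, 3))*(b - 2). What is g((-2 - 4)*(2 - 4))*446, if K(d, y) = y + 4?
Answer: -13380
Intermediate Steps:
K(d, y) = 4 + y
A(b) = (-2 + b)*(7 + b) (A(b) = (b + (4 + 3))*(b - 2) = (b + 7)*(-2 + b) = (7 + b)*(-2 + b) = (-2 + b)*(7 + b))
N(m, s) = -18 - m (N(m, s) = (-14 + (-4)**2 + 5*(-4)) - m = (-14 + 16 - 20) - m = -18 - m)
g(o) = -18 - o
g((-2 - 4)*(2 - 4))*446 = (-18 - (-2 - 4)*(2 - 4))*446 = (-18 - (-6)*(-2))*446 = (-18 - 1*12)*446 = (-18 - 12)*446 = -30*446 = -13380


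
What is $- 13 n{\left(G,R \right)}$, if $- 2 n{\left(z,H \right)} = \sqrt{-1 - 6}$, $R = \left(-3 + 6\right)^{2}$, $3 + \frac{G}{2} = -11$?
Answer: $\frac{13 i \sqrt{7}}{2} \approx 17.197 i$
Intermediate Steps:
$G = -28$ ($G = -6 + 2 \left(-11\right) = -6 - 22 = -28$)
$R = 9$ ($R = 3^{2} = 9$)
$n{\left(z,H \right)} = - \frac{i \sqrt{7}}{2}$ ($n{\left(z,H \right)} = - \frac{\sqrt{-1 - 6}}{2} = - \frac{\sqrt{-7}}{2} = - \frac{i \sqrt{7}}{2}$)
$- 13 n{\left(G,R \right)} = - 13 \left(- \frac{i \sqrt{7}}{2}\right) = \frac{13 i \sqrt{7}}{2}$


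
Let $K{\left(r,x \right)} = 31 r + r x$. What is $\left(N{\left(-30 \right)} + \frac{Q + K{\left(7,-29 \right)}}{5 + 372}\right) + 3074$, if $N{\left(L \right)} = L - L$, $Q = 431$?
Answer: $\frac{1159343}{377} \approx 3075.2$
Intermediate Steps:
$N{\left(L \right)} = 0$
$\left(N{\left(-30 \right)} + \frac{Q + K{\left(7,-29 \right)}}{5 + 372}\right) + 3074 = \left(0 + \frac{431 + 7 \left(31 - 29\right)}{5 + 372}\right) + 3074 = \left(0 + \frac{431 + 7 \cdot 2}{377}\right) + 3074 = \left(0 + \left(431 + 14\right) \frac{1}{377}\right) + 3074 = \left(0 + 445 \cdot \frac{1}{377}\right) + 3074 = \left(0 + \frac{445}{377}\right) + 3074 = \frac{445}{377} + 3074 = \frac{1159343}{377}$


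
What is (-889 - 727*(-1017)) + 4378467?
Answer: 5116937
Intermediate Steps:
(-889 - 727*(-1017)) + 4378467 = (-889 + 739359) + 4378467 = 738470 + 4378467 = 5116937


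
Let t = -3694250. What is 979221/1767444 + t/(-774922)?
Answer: 1214699982127/228271873228 ≈ 5.3213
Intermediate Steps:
979221/1767444 + t/(-774922) = 979221/1767444 - 3694250/(-774922) = 979221*(1/1767444) - 3694250*(-1/774922) = 326407/589148 + 1847125/387461 = 1214699982127/228271873228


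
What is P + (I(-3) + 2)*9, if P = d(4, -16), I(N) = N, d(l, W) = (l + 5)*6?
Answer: 45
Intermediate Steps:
d(l, W) = 30 + 6*l (d(l, W) = (5 + l)*6 = 30 + 6*l)
P = 54 (P = 30 + 6*4 = 30 + 24 = 54)
P + (I(-3) + 2)*9 = 54 + (-3 + 2)*9 = 54 - 1*9 = 54 - 9 = 45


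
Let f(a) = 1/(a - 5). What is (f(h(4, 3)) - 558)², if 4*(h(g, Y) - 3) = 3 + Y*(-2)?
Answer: 37724164/121 ≈ 3.1177e+5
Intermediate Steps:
h(g, Y) = 15/4 - Y/2 (h(g, Y) = 3 + (3 + Y*(-2))/4 = 3 + (3 - 2*Y)/4 = 3 + (¾ - Y/2) = 15/4 - Y/2)
f(a) = 1/(-5 + a)
(f(h(4, 3)) - 558)² = (1/(-5 + (15/4 - ½*3)) - 558)² = (1/(-5 + (15/4 - 3/2)) - 558)² = (1/(-5 + 9/4) - 558)² = (1/(-11/4) - 558)² = (-4/11 - 558)² = (-6142/11)² = 37724164/121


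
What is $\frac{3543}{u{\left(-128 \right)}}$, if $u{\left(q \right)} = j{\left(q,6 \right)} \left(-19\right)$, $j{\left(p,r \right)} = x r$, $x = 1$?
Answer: $- \frac{1181}{38} \approx -31.079$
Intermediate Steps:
$j{\left(p,r \right)} = r$ ($j{\left(p,r \right)} = 1 r = r$)
$u{\left(q \right)} = -114$ ($u{\left(q \right)} = 6 \left(-19\right) = -114$)
$\frac{3543}{u{\left(-128 \right)}} = \frac{3543}{-114} = 3543 \left(- \frac{1}{114}\right) = - \frac{1181}{38}$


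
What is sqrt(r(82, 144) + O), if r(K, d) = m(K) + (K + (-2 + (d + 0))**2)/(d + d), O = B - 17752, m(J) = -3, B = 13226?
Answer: I*sqrt(642053)/12 ≈ 66.774*I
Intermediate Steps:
O = -4526 (O = 13226 - 17752 = -4526)
r(K, d) = -3 + (K + (-2 + d)**2)/(2*d) (r(K, d) = -3 + (K + (-2 + (d + 0))**2)/(d + d) = -3 + (K + (-2 + d)**2)/((2*d)) = -3 + (K + (-2 + d)**2)*(1/(2*d)) = -3 + (K + (-2 + d)**2)/(2*d))
sqrt(r(82, 144) + O) = sqrt((1/2)*(82 + (-2 + 144)**2 - 6*144)/144 - 4526) = sqrt((1/2)*(1/144)*(82 + 142**2 - 864) - 4526) = sqrt((1/2)*(1/144)*(82 + 20164 - 864) - 4526) = sqrt((1/2)*(1/144)*19382 - 4526) = sqrt(9691/144 - 4526) = sqrt(-642053/144) = I*sqrt(642053)/12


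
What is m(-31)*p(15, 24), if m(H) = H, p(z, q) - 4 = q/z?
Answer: -868/5 ≈ -173.60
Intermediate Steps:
p(z, q) = 4 + q/z
m(-31)*p(15, 24) = -31*(4 + 24/15) = -31*(4 + 24*(1/15)) = -31*(4 + 8/5) = -31*28/5 = -868/5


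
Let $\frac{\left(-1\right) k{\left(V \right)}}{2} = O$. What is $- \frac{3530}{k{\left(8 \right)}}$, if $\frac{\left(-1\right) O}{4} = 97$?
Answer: $- \frac{1765}{388} \approx -4.549$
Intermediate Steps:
$O = -388$ ($O = \left(-4\right) 97 = -388$)
$k{\left(V \right)} = 776$ ($k{\left(V \right)} = \left(-2\right) \left(-388\right) = 776$)
$- \frac{3530}{k{\left(8 \right)}} = - \frac{3530}{776} = \left(-3530\right) \frac{1}{776} = - \frac{1765}{388}$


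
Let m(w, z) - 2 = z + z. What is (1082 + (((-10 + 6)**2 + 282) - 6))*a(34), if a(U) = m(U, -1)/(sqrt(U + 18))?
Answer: 0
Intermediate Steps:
m(w, z) = 2 + 2*z (m(w, z) = 2 + (z + z) = 2 + 2*z)
a(U) = 0 (a(U) = (2 + 2*(-1))/(sqrt(U + 18)) = (2 - 2)/(sqrt(18 + U)) = 0/sqrt(18 + U) = 0)
(1082 + (((-10 + 6)**2 + 282) - 6))*a(34) = (1082 + (((-10 + 6)**2 + 282) - 6))*0 = (1082 + (((-4)**2 + 282) - 6))*0 = (1082 + ((16 + 282) - 6))*0 = (1082 + (298 - 6))*0 = (1082 + 292)*0 = 1374*0 = 0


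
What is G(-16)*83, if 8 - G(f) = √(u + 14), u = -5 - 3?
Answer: 664 - 83*√6 ≈ 460.69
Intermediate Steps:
u = -8
G(f) = 8 - √6 (G(f) = 8 - √(-8 + 14) = 8 - √6)
G(-16)*83 = (8 - √6)*83 = 664 - 83*√6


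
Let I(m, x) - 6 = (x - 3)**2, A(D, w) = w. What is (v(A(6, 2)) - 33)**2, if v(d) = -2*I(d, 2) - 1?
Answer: 2304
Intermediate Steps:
I(m, x) = 6 + (-3 + x)**2 (I(m, x) = 6 + (x - 3)**2 = 6 + (-3 + x)**2)
v(d) = -15 (v(d) = -2*(6 + (-3 + 2)**2) - 1 = -2*(6 + (-1)**2) - 1 = -2*(6 + 1) - 1 = -2*7 - 1 = -14 - 1 = -15)
(v(A(6, 2)) - 33)**2 = (-15 - 33)**2 = (-48)**2 = 2304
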